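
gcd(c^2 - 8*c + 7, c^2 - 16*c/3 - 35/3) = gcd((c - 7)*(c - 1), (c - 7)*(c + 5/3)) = c - 7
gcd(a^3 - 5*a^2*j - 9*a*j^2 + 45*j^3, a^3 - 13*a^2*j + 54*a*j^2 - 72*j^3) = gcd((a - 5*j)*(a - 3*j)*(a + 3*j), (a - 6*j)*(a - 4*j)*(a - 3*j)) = a - 3*j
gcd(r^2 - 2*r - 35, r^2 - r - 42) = r - 7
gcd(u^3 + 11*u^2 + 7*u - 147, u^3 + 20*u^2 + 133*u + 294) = u^2 + 14*u + 49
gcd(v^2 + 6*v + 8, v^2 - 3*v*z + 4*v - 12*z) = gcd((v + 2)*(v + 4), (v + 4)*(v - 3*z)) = v + 4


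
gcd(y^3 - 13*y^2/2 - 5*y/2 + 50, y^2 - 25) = y - 5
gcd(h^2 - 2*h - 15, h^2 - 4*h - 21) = h + 3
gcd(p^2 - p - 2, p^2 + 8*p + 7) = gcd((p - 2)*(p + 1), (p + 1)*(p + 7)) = p + 1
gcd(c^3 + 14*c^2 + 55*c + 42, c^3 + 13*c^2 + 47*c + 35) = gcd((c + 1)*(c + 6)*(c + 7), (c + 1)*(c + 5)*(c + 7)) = c^2 + 8*c + 7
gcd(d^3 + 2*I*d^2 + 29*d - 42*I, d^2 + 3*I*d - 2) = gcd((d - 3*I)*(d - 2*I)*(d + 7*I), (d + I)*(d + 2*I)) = 1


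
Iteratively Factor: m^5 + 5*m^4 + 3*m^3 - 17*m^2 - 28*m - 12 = (m - 2)*(m^4 + 7*m^3 + 17*m^2 + 17*m + 6) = (m - 2)*(m + 1)*(m^3 + 6*m^2 + 11*m + 6) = (m - 2)*(m + 1)^2*(m^2 + 5*m + 6) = (m - 2)*(m + 1)^2*(m + 3)*(m + 2)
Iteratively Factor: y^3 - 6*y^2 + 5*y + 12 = (y - 3)*(y^2 - 3*y - 4) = (y - 4)*(y - 3)*(y + 1)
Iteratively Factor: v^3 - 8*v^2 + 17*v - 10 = (v - 5)*(v^2 - 3*v + 2) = (v - 5)*(v - 1)*(v - 2)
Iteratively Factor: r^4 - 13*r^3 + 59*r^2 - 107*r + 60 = (r - 3)*(r^3 - 10*r^2 + 29*r - 20) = (r - 5)*(r - 3)*(r^2 - 5*r + 4) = (r - 5)*(r - 3)*(r - 1)*(r - 4)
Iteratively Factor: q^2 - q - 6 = (q - 3)*(q + 2)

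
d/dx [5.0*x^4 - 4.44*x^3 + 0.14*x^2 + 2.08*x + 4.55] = 20.0*x^3 - 13.32*x^2 + 0.28*x + 2.08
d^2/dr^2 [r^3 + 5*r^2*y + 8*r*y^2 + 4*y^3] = 6*r + 10*y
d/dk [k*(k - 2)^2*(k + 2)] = 4*k^3 - 6*k^2 - 8*k + 8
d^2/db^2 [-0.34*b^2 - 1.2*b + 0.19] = -0.680000000000000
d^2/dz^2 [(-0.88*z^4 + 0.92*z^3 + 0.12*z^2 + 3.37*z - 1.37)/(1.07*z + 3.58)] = (-6.045072*z^4 - 51.828232*z^3 - 114.196272*z^2 + 70.746528*z - 25.879334)/(1.225043*z^3 + 12.296226*z^2 + 41.140644*z + 45.882712)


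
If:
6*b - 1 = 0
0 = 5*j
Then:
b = 1/6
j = 0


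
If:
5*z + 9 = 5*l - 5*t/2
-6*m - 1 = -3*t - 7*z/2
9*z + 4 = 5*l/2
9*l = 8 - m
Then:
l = 10564/10675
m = -9676/10675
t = -13682/10675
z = -362/2135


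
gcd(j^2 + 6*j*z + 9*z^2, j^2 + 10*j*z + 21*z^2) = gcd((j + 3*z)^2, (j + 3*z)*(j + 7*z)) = j + 3*z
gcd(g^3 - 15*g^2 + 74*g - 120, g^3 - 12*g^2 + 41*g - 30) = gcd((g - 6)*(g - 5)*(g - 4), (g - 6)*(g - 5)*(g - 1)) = g^2 - 11*g + 30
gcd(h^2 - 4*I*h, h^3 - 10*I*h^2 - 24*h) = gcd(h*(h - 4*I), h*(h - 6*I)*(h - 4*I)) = h^2 - 4*I*h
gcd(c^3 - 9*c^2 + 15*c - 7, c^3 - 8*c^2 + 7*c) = c^2 - 8*c + 7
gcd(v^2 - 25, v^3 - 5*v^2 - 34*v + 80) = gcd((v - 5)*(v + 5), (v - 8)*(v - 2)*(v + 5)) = v + 5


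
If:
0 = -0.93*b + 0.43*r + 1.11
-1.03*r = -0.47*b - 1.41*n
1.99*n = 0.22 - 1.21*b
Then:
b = 1.08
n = -0.54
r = -0.25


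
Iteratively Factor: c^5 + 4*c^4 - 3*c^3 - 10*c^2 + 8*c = (c - 1)*(c^4 + 5*c^3 + 2*c^2 - 8*c) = c*(c - 1)*(c^3 + 5*c^2 + 2*c - 8) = c*(c - 1)*(c + 2)*(c^2 + 3*c - 4) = c*(c - 1)*(c + 2)*(c + 4)*(c - 1)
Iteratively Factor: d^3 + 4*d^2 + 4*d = (d + 2)*(d^2 + 2*d) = (d + 2)^2*(d)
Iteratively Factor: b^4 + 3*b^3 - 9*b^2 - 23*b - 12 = (b + 1)*(b^3 + 2*b^2 - 11*b - 12) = (b + 1)*(b + 4)*(b^2 - 2*b - 3) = (b + 1)^2*(b + 4)*(b - 3)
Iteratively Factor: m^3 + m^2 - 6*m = (m + 3)*(m^2 - 2*m) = (m - 2)*(m + 3)*(m)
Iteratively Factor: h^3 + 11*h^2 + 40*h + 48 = (h + 4)*(h^2 + 7*h + 12) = (h + 4)^2*(h + 3)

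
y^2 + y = y*(y + 1)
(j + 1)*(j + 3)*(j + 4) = j^3 + 8*j^2 + 19*j + 12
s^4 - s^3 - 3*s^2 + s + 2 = (s - 2)*(s - 1)*(s + 1)^2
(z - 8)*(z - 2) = z^2 - 10*z + 16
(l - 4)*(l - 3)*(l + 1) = l^3 - 6*l^2 + 5*l + 12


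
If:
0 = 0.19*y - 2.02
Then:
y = 10.63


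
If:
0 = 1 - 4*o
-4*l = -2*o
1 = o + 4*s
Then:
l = 1/8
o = 1/4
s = 3/16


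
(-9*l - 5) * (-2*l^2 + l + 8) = 18*l^3 + l^2 - 77*l - 40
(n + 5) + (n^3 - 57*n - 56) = n^3 - 56*n - 51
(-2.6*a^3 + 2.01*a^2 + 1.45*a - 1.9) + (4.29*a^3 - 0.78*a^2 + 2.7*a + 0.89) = 1.69*a^3 + 1.23*a^2 + 4.15*a - 1.01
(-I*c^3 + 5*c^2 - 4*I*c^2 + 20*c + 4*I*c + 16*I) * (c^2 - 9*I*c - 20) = -I*c^5 - 4*c^4 - 4*I*c^4 - 16*c^3 - 21*I*c^3 - 64*c^2 - 84*I*c^2 - 256*c - 80*I*c - 320*I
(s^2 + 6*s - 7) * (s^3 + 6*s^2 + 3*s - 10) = s^5 + 12*s^4 + 32*s^3 - 34*s^2 - 81*s + 70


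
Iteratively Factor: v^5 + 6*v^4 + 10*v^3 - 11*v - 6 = (v + 3)*(v^4 + 3*v^3 + v^2 - 3*v - 2) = (v - 1)*(v + 3)*(v^3 + 4*v^2 + 5*v + 2) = (v - 1)*(v + 1)*(v + 3)*(v^2 + 3*v + 2) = (v - 1)*(v + 1)^2*(v + 3)*(v + 2)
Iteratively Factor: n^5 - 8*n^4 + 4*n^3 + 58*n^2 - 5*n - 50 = (n - 1)*(n^4 - 7*n^3 - 3*n^2 + 55*n + 50) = (n - 5)*(n - 1)*(n^3 - 2*n^2 - 13*n - 10) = (n - 5)^2*(n - 1)*(n^2 + 3*n + 2) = (n - 5)^2*(n - 1)*(n + 1)*(n + 2)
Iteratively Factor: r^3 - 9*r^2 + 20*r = (r - 4)*(r^2 - 5*r) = (r - 5)*(r - 4)*(r)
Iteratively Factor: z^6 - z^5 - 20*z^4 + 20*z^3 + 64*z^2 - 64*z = (z - 2)*(z^5 + z^4 - 18*z^3 - 16*z^2 + 32*z) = z*(z - 2)*(z^4 + z^3 - 18*z^2 - 16*z + 32) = z*(z - 2)*(z + 4)*(z^3 - 3*z^2 - 6*z + 8) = z*(z - 2)*(z - 1)*(z + 4)*(z^2 - 2*z - 8) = z*(z - 2)*(z - 1)*(z + 2)*(z + 4)*(z - 4)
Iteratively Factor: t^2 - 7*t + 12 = (t - 4)*(t - 3)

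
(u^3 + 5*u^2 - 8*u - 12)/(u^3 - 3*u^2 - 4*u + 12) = (u^2 + 7*u + 6)/(u^2 - u - 6)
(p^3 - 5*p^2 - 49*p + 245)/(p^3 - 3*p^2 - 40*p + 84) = (p^2 + 2*p - 35)/(p^2 + 4*p - 12)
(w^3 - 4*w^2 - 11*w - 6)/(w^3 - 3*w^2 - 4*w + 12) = (w^3 - 4*w^2 - 11*w - 6)/(w^3 - 3*w^2 - 4*w + 12)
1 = 1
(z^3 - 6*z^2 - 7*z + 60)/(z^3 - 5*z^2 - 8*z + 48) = (z - 5)/(z - 4)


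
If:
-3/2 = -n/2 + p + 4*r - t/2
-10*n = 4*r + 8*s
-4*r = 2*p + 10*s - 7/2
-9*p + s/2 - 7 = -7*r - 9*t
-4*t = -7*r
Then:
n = -9022/19819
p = -93733/79276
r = -3458/19819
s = 26013/39638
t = -12103/39638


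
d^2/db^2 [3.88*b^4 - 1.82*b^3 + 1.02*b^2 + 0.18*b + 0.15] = 46.56*b^2 - 10.92*b + 2.04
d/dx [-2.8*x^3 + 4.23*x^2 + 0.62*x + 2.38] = -8.4*x^2 + 8.46*x + 0.62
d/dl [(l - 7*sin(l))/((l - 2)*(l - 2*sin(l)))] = (-5*l^2*cos(l) - l^2 + 14*l*sin(l) + 10*l*cos(l) - 14*sin(l)^2 - 10*sin(l))/((l - 2)^2*(l - 2*sin(l))^2)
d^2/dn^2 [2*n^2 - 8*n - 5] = 4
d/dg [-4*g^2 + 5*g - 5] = 5 - 8*g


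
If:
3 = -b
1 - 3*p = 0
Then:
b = -3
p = 1/3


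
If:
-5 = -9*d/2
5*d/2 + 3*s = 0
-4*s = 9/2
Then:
No Solution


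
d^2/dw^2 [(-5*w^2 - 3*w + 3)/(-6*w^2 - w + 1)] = 26*(6*w^3 - 18*w^2 - 1)/(216*w^6 + 108*w^5 - 90*w^4 - 35*w^3 + 15*w^2 + 3*w - 1)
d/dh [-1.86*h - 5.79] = -1.86000000000000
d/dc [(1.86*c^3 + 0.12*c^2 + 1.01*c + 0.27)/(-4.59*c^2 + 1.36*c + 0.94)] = (-8.5374*c^4 + 5.0592*c^3 + 10.0443*c^2 + 2.7042*c + 0.5822)/(21.0681*c^4 - 12.4848*c^3 - 6.7796*c^2 + 2.5568*c + 0.8836)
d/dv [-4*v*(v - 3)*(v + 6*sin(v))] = -24*v^2*cos(v) - 12*v^2 - 48*v*sin(v) + 72*v*cos(v) + 24*v + 72*sin(v)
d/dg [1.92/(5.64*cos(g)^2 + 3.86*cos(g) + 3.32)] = (21.6576*cos(g) + 7.4112)*sin(g)/(5.64*cos(g)^2 + 3.86*cos(g) + 3.32)^2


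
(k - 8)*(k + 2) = k^2 - 6*k - 16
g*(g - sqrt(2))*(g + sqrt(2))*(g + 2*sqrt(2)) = g^4 + 2*sqrt(2)*g^3 - 2*g^2 - 4*sqrt(2)*g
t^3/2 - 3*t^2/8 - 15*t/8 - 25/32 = (t/2 + 1/4)*(t - 5/2)*(t + 5/4)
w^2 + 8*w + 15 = (w + 3)*(w + 5)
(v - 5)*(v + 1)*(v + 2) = v^3 - 2*v^2 - 13*v - 10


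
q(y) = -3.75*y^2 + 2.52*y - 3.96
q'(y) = 2.52 - 7.5*y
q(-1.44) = -15.36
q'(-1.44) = 13.32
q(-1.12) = -11.49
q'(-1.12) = 10.92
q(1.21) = -6.40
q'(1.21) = -6.56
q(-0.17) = -4.50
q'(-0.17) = 3.80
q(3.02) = -30.55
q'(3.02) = -20.13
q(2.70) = -24.49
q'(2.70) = -17.73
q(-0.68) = -7.41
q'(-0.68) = 7.62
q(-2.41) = -31.81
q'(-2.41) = 20.60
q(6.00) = -123.84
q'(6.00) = -42.48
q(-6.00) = -154.08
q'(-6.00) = 47.52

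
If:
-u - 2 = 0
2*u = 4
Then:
No Solution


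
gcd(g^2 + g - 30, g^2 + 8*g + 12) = g + 6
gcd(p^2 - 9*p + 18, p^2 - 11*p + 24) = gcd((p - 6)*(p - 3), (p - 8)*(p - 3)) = p - 3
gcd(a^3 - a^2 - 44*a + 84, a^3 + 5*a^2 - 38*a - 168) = a^2 + a - 42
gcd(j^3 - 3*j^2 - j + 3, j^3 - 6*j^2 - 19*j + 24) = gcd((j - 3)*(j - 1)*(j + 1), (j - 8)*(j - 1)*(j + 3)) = j - 1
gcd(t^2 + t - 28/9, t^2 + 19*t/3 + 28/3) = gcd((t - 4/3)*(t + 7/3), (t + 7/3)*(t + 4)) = t + 7/3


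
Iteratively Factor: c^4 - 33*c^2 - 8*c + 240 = (c - 5)*(c^3 + 5*c^2 - 8*c - 48) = (c - 5)*(c + 4)*(c^2 + c - 12) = (c - 5)*(c - 3)*(c + 4)*(c + 4)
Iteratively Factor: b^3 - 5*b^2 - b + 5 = (b + 1)*(b^2 - 6*b + 5) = (b - 5)*(b + 1)*(b - 1)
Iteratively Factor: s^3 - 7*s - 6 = (s - 3)*(s^2 + 3*s + 2) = (s - 3)*(s + 2)*(s + 1)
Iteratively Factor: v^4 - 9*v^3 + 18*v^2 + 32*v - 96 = (v - 3)*(v^3 - 6*v^2 + 32) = (v - 4)*(v - 3)*(v^2 - 2*v - 8) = (v - 4)*(v - 3)*(v + 2)*(v - 4)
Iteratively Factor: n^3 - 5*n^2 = (n)*(n^2 - 5*n) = n^2*(n - 5)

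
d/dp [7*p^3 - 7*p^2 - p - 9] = 21*p^2 - 14*p - 1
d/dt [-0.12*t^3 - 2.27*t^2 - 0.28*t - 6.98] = -0.36*t^2 - 4.54*t - 0.28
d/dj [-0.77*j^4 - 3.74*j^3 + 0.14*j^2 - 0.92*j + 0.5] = -3.08*j^3 - 11.22*j^2 + 0.28*j - 0.92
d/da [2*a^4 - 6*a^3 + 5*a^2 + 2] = 2*a*(4*a^2 - 9*a + 5)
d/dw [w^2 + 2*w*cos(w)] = -2*w*sin(w) + 2*w + 2*cos(w)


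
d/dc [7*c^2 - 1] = 14*c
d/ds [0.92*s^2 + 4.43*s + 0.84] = 1.84*s + 4.43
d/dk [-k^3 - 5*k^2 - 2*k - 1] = -3*k^2 - 10*k - 2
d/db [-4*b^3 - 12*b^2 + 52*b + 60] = -12*b^2 - 24*b + 52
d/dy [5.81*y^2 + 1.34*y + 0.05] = 11.62*y + 1.34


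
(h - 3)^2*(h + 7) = h^3 + h^2 - 33*h + 63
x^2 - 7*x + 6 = (x - 6)*(x - 1)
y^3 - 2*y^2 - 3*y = y*(y - 3)*(y + 1)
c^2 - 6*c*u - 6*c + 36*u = (c - 6)*(c - 6*u)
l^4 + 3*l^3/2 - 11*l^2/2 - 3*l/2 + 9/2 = (l - 3/2)*(l - 1)*(l + 1)*(l + 3)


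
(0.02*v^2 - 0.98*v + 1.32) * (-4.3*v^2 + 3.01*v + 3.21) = -0.086*v^4 + 4.2742*v^3 - 8.5616*v^2 + 0.8274*v + 4.2372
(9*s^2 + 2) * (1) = 9*s^2 + 2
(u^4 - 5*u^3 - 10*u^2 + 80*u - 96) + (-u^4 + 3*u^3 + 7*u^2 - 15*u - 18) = -2*u^3 - 3*u^2 + 65*u - 114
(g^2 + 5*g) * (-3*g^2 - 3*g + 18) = -3*g^4 - 18*g^3 + 3*g^2 + 90*g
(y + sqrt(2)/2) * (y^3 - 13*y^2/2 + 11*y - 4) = y^4 - 13*y^3/2 + sqrt(2)*y^3/2 - 13*sqrt(2)*y^2/4 + 11*y^2 - 4*y + 11*sqrt(2)*y/2 - 2*sqrt(2)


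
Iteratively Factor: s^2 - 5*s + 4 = (s - 4)*(s - 1)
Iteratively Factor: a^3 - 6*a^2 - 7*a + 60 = (a - 5)*(a^2 - a - 12) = (a - 5)*(a + 3)*(a - 4)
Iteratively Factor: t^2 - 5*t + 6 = (t - 3)*(t - 2)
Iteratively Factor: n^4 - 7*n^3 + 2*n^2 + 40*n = (n)*(n^3 - 7*n^2 + 2*n + 40) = n*(n - 5)*(n^2 - 2*n - 8) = n*(n - 5)*(n + 2)*(n - 4)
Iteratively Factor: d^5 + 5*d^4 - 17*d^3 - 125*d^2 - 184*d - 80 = (d - 5)*(d^4 + 10*d^3 + 33*d^2 + 40*d + 16) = (d - 5)*(d + 1)*(d^3 + 9*d^2 + 24*d + 16) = (d - 5)*(d + 1)*(d + 4)*(d^2 + 5*d + 4) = (d - 5)*(d + 1)*(d + 4)^2*(d + 1)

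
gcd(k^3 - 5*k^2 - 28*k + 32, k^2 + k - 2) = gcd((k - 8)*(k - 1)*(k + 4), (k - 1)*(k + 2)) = k - 1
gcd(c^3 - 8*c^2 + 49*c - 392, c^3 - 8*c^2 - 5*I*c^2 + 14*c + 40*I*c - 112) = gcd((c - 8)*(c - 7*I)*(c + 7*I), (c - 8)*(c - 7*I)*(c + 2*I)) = c^2 + c*(-8 - 7*I) + 56*I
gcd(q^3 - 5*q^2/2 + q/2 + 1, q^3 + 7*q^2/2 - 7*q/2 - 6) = 1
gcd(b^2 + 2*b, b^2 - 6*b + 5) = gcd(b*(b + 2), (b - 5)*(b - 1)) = 1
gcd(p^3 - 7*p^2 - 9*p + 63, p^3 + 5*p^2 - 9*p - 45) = p^2 - 9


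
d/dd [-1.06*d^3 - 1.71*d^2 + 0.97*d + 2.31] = -3.18*d^2 - 3.42*d + 0.97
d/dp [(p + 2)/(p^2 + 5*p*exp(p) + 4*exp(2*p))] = (p^2 + 5*p*exp(p) - (p + 2)*(5*p*exp(p) + 2*p + 8*exp(2*p) + 5*exp(p)) + 4*exp(2*p))/(p^2 + 5*p*exp(p) + 4*exp(2*p))^2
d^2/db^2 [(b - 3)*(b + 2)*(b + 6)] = 6*b + 10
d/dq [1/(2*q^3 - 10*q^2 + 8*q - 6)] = (-3*q^2 + 10*q - 4)/(2*(q^3 - 5*q^2 + 4*q - 3)^2)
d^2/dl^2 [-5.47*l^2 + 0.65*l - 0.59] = -10.9400000000000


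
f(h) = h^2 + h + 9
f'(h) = 2*h + 1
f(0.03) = 9.03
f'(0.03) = 1.06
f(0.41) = 9.58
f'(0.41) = 1.82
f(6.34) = 55.54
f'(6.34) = 13.68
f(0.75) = 10.31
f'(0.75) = 2.50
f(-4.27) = 22.96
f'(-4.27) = -7.54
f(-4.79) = 27.15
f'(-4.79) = -8.58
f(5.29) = 42.27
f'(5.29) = 11.58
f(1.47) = 12.63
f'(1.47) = 3.94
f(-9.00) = 81.00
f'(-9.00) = -17.00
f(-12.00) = 141.00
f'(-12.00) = -23.00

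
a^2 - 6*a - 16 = (a - 8)*(a + 2)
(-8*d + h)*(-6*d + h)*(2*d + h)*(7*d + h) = 672*d^4 + 236*d^3*h - 64*d^2*h^2 - 5*d*h^3 + h^4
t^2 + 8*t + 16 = (t + 4)^2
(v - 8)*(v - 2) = v^2 - 10*v + 16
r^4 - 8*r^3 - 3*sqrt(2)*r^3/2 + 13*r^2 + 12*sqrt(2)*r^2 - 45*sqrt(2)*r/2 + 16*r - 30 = (r - 5)*(r - 3)*(r - 2*sqrt(2))*(r + sqrt(2)/2)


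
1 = 1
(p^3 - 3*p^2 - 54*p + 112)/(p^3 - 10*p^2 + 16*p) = (p + 7)/p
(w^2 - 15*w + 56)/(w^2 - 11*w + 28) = (w - 8)/(w - 4)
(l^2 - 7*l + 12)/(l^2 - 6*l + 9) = (l - 4)/(l - 3)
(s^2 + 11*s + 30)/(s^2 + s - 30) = (s + 5)/(s - 5)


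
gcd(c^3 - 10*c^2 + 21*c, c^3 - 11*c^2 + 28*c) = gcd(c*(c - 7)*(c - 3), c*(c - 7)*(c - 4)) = c^2 - 7*c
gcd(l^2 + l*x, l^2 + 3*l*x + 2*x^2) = l + x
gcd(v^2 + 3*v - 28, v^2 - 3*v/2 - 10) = v - 4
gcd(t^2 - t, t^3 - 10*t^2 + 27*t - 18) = t - 1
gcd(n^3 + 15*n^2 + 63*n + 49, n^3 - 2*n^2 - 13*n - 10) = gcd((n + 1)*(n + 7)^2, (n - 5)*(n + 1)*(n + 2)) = n + 1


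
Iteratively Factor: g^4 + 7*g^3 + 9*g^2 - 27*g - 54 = (g + 3)*(g^3 + 4*g^2 - 3*g - 18) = (g + 3)^2*(g^2 + g - 6) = (g - 2)*(g + 3)^2*(g + 3)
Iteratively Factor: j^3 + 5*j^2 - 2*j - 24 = (j - 2)*(j^2 + 7*j + 12) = (j - 2)*(j + 3)*(j + 4)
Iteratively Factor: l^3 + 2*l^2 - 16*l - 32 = (l + 4)*(l^2 - 2*l - 8) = (l + 2)*(l + 4)*(l - 4)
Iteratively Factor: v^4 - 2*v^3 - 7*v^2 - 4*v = (v + 1)*(v^3 - 3*v^2 - 4*v) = v*(v + 1)*(v^2 - 3*v - 4) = v*(v + 1)^2*(v - 4)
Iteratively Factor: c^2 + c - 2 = (c - 1)*(c + 2)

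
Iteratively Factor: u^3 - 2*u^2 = (u)*(u^2 - 2*u) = u^2*(u - 2)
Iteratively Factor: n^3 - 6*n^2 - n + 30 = (n - 5)*(n^2 - n - 6) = (n - 5)*(n - 3)*(n + 2)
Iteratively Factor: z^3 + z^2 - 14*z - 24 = (z + 3)*(z^2 - 2*z - 8) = (z + 2)*(z + 3)*(z - 4)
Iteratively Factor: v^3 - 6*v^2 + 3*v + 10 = (v - 2)*(v^2 - 4*v - 5) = (v - 2)*(v + 1)*(v - 5)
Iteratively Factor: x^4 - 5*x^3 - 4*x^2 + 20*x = (x + 2)*(x^3 - 7*x^2 + 10*x) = (x - 5)*(x + 2)*(x^2 - 2*x) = (x - 5)*(x - 2)*(x + 2)*(x)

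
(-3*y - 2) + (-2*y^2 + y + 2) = -2*y^2 - 2*y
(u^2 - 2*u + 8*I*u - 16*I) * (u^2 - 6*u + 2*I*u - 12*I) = u^4 - 8*u^3 + 10*I*u^3 - 4*u^2 - 80*I*u^2 + 128*u + 120*I*u - 192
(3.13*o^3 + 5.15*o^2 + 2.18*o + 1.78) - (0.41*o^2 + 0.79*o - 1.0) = 3.13*o^3 + 4.74*o^2 + 1.39*o + 2.78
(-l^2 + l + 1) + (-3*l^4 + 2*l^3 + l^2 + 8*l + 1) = -3*l^4 + 2*l^3 + 9*l + 2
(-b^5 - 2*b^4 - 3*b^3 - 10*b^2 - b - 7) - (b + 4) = -b^5 - 2*b^4 - 3*b^3 - 10*b^2 - 2*b - 11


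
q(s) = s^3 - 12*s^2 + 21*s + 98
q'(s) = 3*s^2 - 24*s + 21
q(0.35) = 103.92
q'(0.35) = 12.97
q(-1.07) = 60.57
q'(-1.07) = 50.11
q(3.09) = 77.82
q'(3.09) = -24.52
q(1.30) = 107.22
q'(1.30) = -5.13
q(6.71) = 0.73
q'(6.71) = -4.97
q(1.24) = 107.50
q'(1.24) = -4.15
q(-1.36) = 44.73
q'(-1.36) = 59.19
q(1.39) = 106.69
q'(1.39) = -6.56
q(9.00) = 44.00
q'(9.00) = 48.00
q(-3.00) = -100.00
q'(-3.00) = 120.00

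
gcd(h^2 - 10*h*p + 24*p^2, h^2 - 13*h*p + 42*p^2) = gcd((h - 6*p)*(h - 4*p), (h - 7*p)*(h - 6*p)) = -h + 6*p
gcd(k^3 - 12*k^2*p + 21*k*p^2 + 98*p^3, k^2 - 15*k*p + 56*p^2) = -k + 7*p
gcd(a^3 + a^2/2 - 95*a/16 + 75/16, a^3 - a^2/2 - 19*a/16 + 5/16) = a - 5/4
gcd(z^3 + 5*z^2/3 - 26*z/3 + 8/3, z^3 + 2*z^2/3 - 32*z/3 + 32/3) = z^2 + 2*z - 8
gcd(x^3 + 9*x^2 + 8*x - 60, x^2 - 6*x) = 1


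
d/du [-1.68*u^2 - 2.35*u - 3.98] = -3.36*u - 2.35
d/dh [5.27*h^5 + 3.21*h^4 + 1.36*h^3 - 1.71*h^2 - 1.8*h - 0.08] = 26.35*h^4 + 12.84*h^3 + 4.08*h^2 - 3.42*h - 1.8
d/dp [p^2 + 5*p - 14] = 2*p + 5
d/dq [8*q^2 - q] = 16*q - 1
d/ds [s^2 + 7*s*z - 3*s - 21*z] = 2*s + 7*z - 3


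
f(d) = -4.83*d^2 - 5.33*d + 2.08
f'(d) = -9.66*d - 5.33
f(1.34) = -13.73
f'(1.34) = -18.27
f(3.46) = -74.18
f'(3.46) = -38.75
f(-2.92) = -23.54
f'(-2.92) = 22.88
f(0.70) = -4.02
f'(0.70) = -12.09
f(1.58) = -18.40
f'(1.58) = -20.59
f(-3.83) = -48.36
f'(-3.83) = 31.67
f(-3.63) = -42.22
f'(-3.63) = 29.74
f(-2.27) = -10.71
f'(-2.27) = 16.60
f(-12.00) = -629.48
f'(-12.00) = 110.59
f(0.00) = 2.08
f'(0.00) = -5.33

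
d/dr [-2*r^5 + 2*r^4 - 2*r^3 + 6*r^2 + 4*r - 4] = -10*r^4 + 8*r^3 - 6*r^2 + 12*r + 4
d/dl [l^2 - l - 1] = 2*l - 1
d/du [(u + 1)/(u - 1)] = -2/(u - 1)^2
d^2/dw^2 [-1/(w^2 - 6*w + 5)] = 2*(w^2 - 6*w - 4*(w - 3)^2 + 5)/(w^2 - 6*w + 5)^3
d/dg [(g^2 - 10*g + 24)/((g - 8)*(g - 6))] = -4/(g^2 - 16*g + 64)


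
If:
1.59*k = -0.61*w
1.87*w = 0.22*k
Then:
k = 0.00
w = 0.00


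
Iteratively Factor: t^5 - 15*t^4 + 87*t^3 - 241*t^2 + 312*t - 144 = (t - 4)*(t^4 - 11*t^3 + 43*t^2 - 69*t + 36) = (t - 4)*(t - 3)*(t^3 - 8*t^2 + 19*t - 12) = (t - 4)^2*(t - 3)*(t^2 - 4*t + 3) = (t - 4)^2*(t - 3)*(t - 1)*(t - 3)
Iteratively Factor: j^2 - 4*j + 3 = (j - 1)*(j - 3)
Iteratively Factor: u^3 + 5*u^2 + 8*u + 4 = (u + 2)*(u^2 + 3*u + 2) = (u + 2)^2*(u + 1)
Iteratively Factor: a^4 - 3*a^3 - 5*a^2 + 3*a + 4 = (a - 4)*(a^3 + a^2 - a - 1) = (a - 4)*(a + 1)*(a^2 - 1) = (a - 4)*(a - 1)*(a + 1)*(a + 1)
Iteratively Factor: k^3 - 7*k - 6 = (k - 3)*(k^2 + 3*k + 2) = (k - 3)*(k + 1)*(k + 2)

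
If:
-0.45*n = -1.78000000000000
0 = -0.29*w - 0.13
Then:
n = 3.96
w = -0.45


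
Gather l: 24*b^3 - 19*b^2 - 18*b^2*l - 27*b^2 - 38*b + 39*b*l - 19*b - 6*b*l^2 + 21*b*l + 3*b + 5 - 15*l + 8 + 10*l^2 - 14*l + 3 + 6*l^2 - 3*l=24*b^3 - 46*b^2 - 54*b + l^2*(16 - 6*b) + l*(-18*b^2 + 60*b - 32) + 16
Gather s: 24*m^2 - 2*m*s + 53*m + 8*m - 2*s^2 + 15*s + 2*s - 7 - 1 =24*m^2 + 61*m - 2*s^2 + s*(17 - 2*m) - 8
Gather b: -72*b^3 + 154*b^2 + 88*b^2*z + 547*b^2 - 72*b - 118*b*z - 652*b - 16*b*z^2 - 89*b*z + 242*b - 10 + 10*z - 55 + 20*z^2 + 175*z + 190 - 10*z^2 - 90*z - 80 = -72*b^3 + b^2*(88*z + 701) + b*(-16*z^2 - 207*z - 482) + 10*z^2 + 95*z + 45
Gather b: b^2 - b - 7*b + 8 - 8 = b^2 - 8*b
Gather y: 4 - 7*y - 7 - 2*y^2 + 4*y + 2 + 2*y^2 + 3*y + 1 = 0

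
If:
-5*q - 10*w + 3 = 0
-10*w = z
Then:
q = z/5 + 3/5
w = -z/10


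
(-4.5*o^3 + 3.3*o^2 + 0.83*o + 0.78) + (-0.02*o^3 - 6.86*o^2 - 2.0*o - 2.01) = -4.52*o^3 - 3.56*o^2 - 1.17*o - 1.23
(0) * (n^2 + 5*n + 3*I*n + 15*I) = 0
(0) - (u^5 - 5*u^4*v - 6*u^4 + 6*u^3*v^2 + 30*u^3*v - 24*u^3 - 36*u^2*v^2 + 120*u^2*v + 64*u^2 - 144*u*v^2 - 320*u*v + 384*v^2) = -u^5 + 5*u^4*v + 6*u^4 - 6*u^3*v^2 - 30*u^3*v + 24*u^3 + 36*u^2*v^2 - 120*u^2*v - 64*u^2 + 144*u*v^2 + 320*u*v - 384*v^2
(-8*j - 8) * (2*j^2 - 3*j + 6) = -16*j^3 + 8*j^2 - 24*j - 48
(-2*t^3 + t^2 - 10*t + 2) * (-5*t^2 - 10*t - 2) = 10*t^5 + 15*t^4 + 44*t^3 + 88*t^2 - 4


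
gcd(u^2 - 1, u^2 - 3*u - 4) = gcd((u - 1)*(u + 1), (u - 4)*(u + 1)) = u + 1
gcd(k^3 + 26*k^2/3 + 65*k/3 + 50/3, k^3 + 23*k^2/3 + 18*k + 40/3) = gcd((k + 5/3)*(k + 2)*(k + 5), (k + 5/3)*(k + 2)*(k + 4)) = k^2 + 11*k/3 + 10/3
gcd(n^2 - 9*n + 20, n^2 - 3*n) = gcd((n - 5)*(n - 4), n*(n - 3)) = 1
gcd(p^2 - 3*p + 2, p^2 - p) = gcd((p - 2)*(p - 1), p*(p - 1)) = p - 1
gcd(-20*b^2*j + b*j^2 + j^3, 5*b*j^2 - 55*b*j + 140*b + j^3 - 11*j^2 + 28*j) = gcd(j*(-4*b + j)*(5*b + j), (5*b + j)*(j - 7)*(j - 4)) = 5*b + j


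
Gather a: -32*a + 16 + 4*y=-32*a + 4*y + 16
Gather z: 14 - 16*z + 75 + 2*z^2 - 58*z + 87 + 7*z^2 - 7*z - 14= 9*z^2 - 81*z + 162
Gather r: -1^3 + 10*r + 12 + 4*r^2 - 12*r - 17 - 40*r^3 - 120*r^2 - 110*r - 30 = -40*r^3 - 116*r^2 - 112*r - 36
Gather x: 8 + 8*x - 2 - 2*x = 6*x + 6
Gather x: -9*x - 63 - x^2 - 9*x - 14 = -x^2 - 18*x - 77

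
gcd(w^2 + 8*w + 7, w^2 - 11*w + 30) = 1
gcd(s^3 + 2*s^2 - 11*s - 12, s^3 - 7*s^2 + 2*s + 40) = 1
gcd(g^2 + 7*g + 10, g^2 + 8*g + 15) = g + 5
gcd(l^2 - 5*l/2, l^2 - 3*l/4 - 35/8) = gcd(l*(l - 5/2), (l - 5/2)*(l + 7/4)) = l - 5/2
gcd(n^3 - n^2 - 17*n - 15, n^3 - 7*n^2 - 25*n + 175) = n - 5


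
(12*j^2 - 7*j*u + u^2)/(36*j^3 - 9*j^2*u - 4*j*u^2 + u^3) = 1/(3*j + u)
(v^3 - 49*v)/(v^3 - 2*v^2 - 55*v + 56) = v*(v - 7)/(v^2 - 9*v + 8)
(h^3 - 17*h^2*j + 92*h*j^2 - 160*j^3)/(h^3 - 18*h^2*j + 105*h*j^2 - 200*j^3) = (h - 4*j)/(h - 5*j)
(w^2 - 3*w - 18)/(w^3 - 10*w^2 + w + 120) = (w - 6)/(w^2 - 13*w + 40)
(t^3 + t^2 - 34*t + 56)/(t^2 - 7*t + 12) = (t^2 + 5*t - 14)/(t - 3)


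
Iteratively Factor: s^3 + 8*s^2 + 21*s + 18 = (s + 3)*(s^2 + 5*s + 6) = (s + 3)^2*(s + 2)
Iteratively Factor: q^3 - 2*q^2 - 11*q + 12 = (q - 4)*(q^2 + 2*q - 3) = (q - 4)*(q + 3)*(q - 1)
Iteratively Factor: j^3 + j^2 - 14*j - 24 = (j + 2)*(j^2 - j - 12) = (j + 2)*(j + 3)*(j - 4)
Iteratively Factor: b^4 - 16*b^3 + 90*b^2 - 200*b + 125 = (b - 5)*(b^3 - 11*b^2 + 35*b - 25) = (b - 5)^2*(b^2 - 6*b + 5) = (b - 5)^2*(b - 1)*(b - 5)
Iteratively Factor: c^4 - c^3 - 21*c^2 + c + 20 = (c - 1)*(c^3 - 21*c - 20) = (c - 5)*(c - 1)*(c^2 + 5*c + 4) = (c - 5)*(c - 1)*(c + 1)*(c + 4)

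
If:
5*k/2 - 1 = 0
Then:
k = 2/5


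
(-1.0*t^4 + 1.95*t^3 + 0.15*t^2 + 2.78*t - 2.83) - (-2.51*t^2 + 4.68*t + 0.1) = -1.0*t^4 + 1.95*t^3 + 2.66*t^2 - 1.9*t - 2.93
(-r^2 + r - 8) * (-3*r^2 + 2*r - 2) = 3*r^4 - 5*r^3 + 28*r^2 - 18*r + 16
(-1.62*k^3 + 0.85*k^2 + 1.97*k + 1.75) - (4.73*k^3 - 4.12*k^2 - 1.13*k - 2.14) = -6.35*k^3 + 4.97*k^2 + 3.1*k + 3.89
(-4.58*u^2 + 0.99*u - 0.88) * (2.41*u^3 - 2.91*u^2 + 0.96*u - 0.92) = -11.0378*u^5 + 15.7137*u^4 - 9.3985*u^3 + 7.7248*u^2 - 1.7556*u + 0.8096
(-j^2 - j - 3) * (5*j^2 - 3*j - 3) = -5*j^4 - 2*j^3 - 9*j^2 + 12*j + 9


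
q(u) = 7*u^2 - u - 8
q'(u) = 14*u - 1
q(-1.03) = 0.46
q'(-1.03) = -15.42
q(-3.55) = 83.77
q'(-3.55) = -50.70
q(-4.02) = 109.14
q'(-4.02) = -57.28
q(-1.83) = 17.27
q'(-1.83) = -26.62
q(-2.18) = 27.45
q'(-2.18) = -31.52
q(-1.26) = 4.37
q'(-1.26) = -18.64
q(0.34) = -7.53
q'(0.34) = 3.76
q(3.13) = 57.45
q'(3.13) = 42.82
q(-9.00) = 568.00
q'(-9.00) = -127.00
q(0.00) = -8.00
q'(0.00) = -1.00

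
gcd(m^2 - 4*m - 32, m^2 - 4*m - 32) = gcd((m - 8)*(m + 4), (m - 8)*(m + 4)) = m^2 - 4*m - 32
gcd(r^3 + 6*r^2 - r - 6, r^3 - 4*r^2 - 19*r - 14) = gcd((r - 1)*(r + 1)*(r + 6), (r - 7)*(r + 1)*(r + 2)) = r + 1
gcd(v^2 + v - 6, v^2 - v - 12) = v + 3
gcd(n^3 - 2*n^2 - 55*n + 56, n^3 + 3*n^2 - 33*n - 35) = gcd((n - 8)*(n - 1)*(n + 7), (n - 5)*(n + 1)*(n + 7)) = n + 7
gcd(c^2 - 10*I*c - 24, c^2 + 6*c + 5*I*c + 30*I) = 1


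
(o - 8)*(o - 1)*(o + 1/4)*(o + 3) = o^4 - 23*o^3/4 - 41*o^2/2 + 77*o/4 + 6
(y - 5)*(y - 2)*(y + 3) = y^3 - 4*y^2 - 11*y + 30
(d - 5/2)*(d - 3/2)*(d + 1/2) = d^3 - 7*d^2/2 + 7*d/4 + 15/8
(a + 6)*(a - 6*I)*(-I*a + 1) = -I*a^3 - 5*a^2 - 6*I*a^2 - 30*a - 6*I*a - 36*I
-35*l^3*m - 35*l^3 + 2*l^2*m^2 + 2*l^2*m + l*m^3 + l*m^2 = (-5*l + m)*(7*l + m)*(l*m + l)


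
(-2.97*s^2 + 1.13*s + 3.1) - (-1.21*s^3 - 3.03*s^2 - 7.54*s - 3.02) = 1.21*s^3 + 0.0599999999999996*s^2 + 8.67*s + 6.12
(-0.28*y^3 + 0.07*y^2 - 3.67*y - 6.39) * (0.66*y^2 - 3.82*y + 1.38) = -0.1848*y^5 + 1.1158*y^4 - 3.076*y^3 + 9.8986*y^2 + 19.3452*y - 8.8182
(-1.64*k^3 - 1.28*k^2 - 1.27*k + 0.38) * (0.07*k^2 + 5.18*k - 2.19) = -0.1148*k^5 - 8.5848*k^4 - 3.1277*k^3 - 3.7488*k^2 + 4.7497*k - 0.8322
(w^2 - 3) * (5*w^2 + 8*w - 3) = 5*w^4 + 8*w^3 - 18*w^2 - 24*w + 9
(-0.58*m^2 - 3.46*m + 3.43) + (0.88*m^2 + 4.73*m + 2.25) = 0.3*m^2 + 1.27*m + 5.68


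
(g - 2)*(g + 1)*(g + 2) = g^3 + g^2 - 4*g - 4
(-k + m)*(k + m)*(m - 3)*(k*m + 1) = -k^3*m^2 + 3*k^3*m - k^2*m + 3*k^2 + k*m^4 - 3*k*m^3 + m^3 - 3*m^2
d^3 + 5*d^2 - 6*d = d*(d - 1)*(d + 6)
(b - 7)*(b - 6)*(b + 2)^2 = b^4 - 9*b^3 - 6*b^2 + 116*b + 168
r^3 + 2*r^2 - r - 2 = (r - 1)*(r + 1)*(r + 2)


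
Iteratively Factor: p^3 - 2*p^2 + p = (p - 1)*(p^2 - p) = (p - 1)^2*(p)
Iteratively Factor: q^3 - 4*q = (q - 2)*(q^2 + 2*q) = (q - 2)*(q + 2)*(q)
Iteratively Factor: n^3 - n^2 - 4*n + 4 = (n + 2)*(n^2 - 3*n + 2) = (n - 2)*(n + 2)*(n - 1)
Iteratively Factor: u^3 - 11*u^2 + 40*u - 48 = (u - 3)*(u^2 - 8*u + 16) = (u - 4)*(u - 3)*(u - 4)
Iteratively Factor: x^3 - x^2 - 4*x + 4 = (x - 1)*(x^2 - 4) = (x - 2)*(x - 1)*(x + 2)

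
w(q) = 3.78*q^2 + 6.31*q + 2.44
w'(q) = 7.56*q + 6.31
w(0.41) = 5.66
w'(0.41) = 9.41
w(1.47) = 19.88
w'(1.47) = 17.42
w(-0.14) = 1.63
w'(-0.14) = 5.25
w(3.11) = 58.62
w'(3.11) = 29.82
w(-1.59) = 1.96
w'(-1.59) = -5.71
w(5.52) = 152.45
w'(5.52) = 48.04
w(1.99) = 29.97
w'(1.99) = 21.35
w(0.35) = 5.11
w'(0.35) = 8.96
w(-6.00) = 100.66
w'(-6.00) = -39.05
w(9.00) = 365.41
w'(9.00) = 74.35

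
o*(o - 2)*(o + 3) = o^3 + o^2 - 6*o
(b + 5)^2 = b^2 + 10*b + 25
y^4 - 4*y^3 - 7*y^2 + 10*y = y*(y - 5)*(y - 1)*(y + 2)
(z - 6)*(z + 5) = z^2 - z - 30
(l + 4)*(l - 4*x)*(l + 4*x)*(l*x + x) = l^4*x + 5*l^3*x - 16*l^2*x^3 + 4*l^2*x - 80*l*x^3 - 64*x^3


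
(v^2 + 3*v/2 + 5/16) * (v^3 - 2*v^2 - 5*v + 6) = v^5 - v^4/2 - 123*v^3/16 - 17*v^2/8 + 119*v/16 + 15/8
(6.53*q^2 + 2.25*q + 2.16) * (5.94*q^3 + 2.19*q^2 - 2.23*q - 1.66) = 38.7882*q^5 + 27.6657*q^4 + 3.196*q^3 - 11.1269*q^2 - 8.5518*q - 3.5856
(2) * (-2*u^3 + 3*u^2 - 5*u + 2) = -4*u^3 + 6*u^2 - 10*u + 4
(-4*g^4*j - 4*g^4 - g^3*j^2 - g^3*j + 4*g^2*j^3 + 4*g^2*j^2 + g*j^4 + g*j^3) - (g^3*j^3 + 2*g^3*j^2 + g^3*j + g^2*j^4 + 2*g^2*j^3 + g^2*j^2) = -4*g^4*j - 4*g^4 - g^3*j^3 - 3*g^3*j^2 - 2*g^3*j - g^2*j^4 + 2*g^2*j^3 + 3*g^2*j^2 + g*j^4 + g*j^3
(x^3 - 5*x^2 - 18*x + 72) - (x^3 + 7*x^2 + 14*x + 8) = -12*x^2 - 32*x + 64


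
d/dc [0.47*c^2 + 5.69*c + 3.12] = 0.94*c + 5.69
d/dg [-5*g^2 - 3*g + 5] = -10*g - 3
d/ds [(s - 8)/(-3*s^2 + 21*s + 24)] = 1/(3*(s^2 + 2*s + 1))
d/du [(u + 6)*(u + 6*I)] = 2*u + 6 + 6*I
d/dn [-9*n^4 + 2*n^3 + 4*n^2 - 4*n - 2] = -36*n^3 + 6*n^2 + 8*n - 4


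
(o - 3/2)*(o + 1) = o^2 - o/2 - 3/2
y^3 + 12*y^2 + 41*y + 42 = (y + 2)*(y + 3)*(y + 7)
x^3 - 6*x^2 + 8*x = x*(x - 4)*(x - 2)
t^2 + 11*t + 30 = (t + 5)*(t + 6)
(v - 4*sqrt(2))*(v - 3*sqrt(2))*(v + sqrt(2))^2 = v^4 - 5*sqrt(2)*v^3 - 2*v^2 + 34*sqrt(2)*v + 48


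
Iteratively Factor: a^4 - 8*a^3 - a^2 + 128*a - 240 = (a + 4)*(a^3 - 12*a^2 + 47*a - 60) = (a - 4)*(a + 4)*(a^2 - 8*a + 15) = (a - 4)*(a - 3)*(a + 4)*(a - 5)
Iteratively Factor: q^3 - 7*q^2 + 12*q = (q)*(q^2 - 7*q + 12) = q*(q - 3)*(q - 4)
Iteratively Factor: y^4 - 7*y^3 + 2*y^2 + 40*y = (y - 4)*(y^3 - 3*y^2 - 10*y) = y*(y - 4)*(y^2 - 3*y - 10) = y*(y - 4)*(y + 2)*(y - 5)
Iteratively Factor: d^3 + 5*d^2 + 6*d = (d)*(d^2 + 5*d + 6) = d*(d + 2)*(d + 3)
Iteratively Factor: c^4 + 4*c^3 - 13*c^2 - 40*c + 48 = (c - 3)*(c^3 + 7*c^2 + 8*c - 16) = (c - 3)*(c + 4)*(c^2 + 3*c - 4) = (c - 3)*(c + 4)^2*(c - 1)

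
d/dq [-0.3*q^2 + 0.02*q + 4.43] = 0.02 - 0.6*q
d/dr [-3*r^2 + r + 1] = 1 - 6*r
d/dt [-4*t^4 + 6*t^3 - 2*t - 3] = -16*t^3 + 18*t^2 - 2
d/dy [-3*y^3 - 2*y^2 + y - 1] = -9*y^2 - 4*y + 1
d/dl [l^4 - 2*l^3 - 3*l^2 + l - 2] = 4*l^3 - 6*l^2 - 6*l + 1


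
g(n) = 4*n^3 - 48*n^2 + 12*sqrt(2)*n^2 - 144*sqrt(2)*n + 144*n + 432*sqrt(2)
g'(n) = 12*n^2 - 96*n + 24*sqrt(2)*n - 144*sqrt(2) + 144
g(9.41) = 635.02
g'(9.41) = 418.96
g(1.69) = 440.82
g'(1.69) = -130.25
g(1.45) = 471.41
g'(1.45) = -124.40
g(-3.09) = 380.96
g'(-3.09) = 246.69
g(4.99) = 37.67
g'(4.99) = -70.52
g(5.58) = 6.93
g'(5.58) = -32.30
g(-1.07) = 634.34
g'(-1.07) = 20.50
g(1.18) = 503.92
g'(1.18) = -116.17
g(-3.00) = 402.62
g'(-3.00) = 234.53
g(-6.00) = -1012.24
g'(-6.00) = 744.71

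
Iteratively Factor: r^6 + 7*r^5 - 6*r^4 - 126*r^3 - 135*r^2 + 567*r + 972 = (r - 3)*(r^5 + 10*r^4 + 24*r^3 - 54*r^2 - 297*r - 324) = (r - 3)*(r + 3)*(r^4 + 7*r^3 + 3*r^2 - 63*r - 108) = (r - 3)*(r + 3)^2*(r^3 + 4*r^2 - 9*r - 36) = (r - 3)^2*(r + 3)^2*(r^2 + 7*r + 12) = (r - 3)^2*(r + 3)^3*(r + 4)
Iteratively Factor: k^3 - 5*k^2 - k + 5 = (k + 1)*(k^2 - 6*k + 5) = (k - 5)*(k + 1)*(k - 1)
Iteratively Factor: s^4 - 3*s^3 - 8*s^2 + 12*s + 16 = (s + 1)*(s^3 - 4*s^2 - 4*s + 16) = (s - 4)*(s + 1)*(s^2 - 4) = (s - 4)*(s - 2)*(s + 1)*(s + 2)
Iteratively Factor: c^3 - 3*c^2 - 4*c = (c + 1)*(c^2 - 4*c) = c*(c + 1)*(c - 4)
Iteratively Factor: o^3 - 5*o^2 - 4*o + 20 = (o - 5)*(o^2 - 4) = (o - 5)*(o + 2)*(o - 2)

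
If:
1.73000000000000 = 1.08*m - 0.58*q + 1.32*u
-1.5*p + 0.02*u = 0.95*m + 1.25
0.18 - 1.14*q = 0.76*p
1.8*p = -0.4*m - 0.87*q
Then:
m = -2.23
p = 0.62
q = -0.25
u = 3.02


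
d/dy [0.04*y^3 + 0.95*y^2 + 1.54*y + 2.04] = 0.12*y^2 + 1.9*y + 1.54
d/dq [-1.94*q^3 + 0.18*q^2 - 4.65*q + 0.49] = -5.82*q^2 + 0.36*q - 4.65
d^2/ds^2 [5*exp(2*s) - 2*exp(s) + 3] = (20*exp(s) - 2)*exp(s)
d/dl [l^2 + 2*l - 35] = 2*l + 2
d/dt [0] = 0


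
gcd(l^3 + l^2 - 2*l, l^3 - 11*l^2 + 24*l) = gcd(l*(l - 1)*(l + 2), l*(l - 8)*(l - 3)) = l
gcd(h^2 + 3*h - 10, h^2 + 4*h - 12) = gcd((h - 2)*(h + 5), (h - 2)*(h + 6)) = h - 2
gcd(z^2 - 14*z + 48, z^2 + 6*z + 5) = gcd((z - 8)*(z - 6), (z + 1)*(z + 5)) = 1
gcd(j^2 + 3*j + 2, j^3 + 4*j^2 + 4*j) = j + 2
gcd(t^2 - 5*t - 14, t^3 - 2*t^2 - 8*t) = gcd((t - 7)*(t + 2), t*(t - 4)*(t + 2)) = t + 2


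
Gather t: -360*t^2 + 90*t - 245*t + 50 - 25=-360*t^2 - 155*t + 25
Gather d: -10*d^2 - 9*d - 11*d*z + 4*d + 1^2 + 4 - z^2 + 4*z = -10*d^2 + d*(-11*z - 5) - z^2 + 4*z + 5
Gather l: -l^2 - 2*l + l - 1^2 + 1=-l^2 - l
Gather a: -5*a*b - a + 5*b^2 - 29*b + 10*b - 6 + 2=a*(-5*b - 1) + 5*b^2 - 19*b - 4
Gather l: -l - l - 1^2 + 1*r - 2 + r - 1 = -2*l + 2*r - 4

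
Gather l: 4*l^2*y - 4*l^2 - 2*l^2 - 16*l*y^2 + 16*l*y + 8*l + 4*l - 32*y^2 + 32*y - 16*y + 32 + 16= l^2*(4*y - 6) + l*(-16*y^2 + 16*y + 12) - 32*y^2 + 16*y + 48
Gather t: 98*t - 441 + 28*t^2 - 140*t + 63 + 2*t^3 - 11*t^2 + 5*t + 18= 2*t^3 + 17*t^2 - 37*t - 360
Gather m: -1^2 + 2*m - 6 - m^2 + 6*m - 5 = -m^2 + 8*m - 12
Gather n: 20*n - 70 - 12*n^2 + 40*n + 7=-12*n^2 + 60*n - 63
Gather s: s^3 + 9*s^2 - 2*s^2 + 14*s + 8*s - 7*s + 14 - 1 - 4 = s^3 + 7*s^2 + 15*s + 9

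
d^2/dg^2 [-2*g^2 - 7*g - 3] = -4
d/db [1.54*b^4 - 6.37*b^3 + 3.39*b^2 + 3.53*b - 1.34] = 6.16*b^3 - 19.11*b^2 + 6.78*b + 3.53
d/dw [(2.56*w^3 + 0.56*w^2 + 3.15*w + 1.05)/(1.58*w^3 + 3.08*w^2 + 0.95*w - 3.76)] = (-1.77635683940025e-15*w^5 + 7.0*w^4 - 5.09*w^3 - 43.0238*w^2 - 10.6792*w - 12.8415)/(2.4964*w^6 + 9.7328*w^5 + 12.4884*w^4 - 6.0296*w^3 - 22.2591*w^2 - 7.144*w + 14.1376)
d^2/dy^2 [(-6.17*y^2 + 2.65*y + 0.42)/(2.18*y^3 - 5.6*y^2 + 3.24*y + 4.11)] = (-58.644616*y^6 + 75.5631599999999*y^5 + 91.3245599999996*y^4 + 596.785844*y^3 - 1040.147496*y^2 + 297.652824*y - 250.87401)/(10.360232*y^9 - 79.84032*y^8 + 251.287728*y^7 - 354.342428*y^6 + 72.4242239999999*y^5 + 384.487632*y^4 - 302.944482*y^3 - 154.351872*y^2 + 164.191212*y + 69.426531)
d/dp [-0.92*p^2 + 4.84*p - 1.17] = 4.84 - 1.84*p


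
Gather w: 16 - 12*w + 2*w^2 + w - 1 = 2*w^2 - 11*w + 15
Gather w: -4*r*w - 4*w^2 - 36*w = -4*w^2 + w*(-4*r - 36)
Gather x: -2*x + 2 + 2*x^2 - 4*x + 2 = 2*x^2 - 6*x + 4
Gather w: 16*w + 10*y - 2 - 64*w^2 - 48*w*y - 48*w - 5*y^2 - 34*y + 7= -64*w^2 + w*(-48*y - 32) - 5*y^2 - 24*y + 5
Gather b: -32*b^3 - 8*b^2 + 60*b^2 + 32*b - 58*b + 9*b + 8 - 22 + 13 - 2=-32*b^3 + 52*b^2 - 17*b - 3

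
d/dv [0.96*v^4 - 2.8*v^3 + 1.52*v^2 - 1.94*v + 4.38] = 3.84*v^3 - 8.4*v^2 + 3.04*v - 1.94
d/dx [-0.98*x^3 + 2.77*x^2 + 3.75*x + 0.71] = -2.94*x^2 + 5.54*x + 3.75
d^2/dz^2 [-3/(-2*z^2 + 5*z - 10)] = 6*(-4*z^2 + 10*z + (4*z - 5)^2 - 20)/(2*z^2 - 5*z + 10)^3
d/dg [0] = 0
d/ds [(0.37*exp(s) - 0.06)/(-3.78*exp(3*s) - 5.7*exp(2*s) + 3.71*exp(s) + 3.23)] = (2.7972*exp(3*s) + 1.4286*exp(2*s) - 0.684*exp(s) + 1.4177)*exp(s)/(14.2884*exp(6*s) + 43.092*exp(5*s) + 4.4424*exp(4*s) - 66.7128*exp(3*s) - 23.0579*exp(2*s) + 23.9666*exp(s) + 10.4329)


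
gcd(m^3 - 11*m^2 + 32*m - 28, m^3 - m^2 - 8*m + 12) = m^2 - 4*m + 4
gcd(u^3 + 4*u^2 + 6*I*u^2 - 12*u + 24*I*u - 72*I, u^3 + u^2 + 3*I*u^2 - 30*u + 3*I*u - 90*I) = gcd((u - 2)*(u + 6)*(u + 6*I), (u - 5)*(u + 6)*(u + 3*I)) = u + 6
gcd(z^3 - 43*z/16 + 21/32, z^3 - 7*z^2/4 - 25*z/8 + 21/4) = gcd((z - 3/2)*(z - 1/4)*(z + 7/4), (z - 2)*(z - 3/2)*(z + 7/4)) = z^2 + z/4 - 21/8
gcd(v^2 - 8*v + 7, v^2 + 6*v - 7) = v - 1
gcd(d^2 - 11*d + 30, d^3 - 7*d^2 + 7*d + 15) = d - 5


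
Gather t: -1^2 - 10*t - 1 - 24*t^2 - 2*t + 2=-24*t^2 - 12*t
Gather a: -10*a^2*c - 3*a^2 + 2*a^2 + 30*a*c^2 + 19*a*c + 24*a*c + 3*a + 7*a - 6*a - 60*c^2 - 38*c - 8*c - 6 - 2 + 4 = a^2*(-10*c - 1) + a*(30*c^2 + 43*c + 4) - 60*c^2 - 46*c - 4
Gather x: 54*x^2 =54*x^2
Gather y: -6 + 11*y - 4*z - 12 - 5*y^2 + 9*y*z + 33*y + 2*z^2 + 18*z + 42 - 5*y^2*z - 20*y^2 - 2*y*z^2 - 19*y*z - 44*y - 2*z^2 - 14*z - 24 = y^2*(-5*z - 25) + y*(-2*z^2 - 10*z)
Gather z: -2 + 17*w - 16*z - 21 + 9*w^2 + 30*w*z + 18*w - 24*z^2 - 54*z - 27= 9*w^2 + 35*w - 24*z^2 + z*(30*w - 70) - 50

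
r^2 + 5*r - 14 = (r - 2)*(r + 7)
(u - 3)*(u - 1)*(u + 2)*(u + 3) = u^4 + u^3 - 11*u^2 - 9*u + 18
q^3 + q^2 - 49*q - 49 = (q - 7)*(q + 1)*(q + 7)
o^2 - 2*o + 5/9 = (o - 5/3)*(o - 1/3)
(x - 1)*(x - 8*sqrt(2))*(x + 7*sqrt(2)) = x^3 - sqrt(2)*x^2 - x^2 - 112*x + sqrt(2)*x + 112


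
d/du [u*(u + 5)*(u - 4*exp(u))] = -4*u^2*exp(u) + 3*u^2 - 28*u*exp(u) + 10*u - 20*exp(u)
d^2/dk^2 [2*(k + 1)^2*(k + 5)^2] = 24*k^2 + 144*k + 184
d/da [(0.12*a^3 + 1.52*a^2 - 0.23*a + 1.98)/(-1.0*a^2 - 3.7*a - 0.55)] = (-0.12*a^4 - 0.888*a^3 - 6.052*a^2 + 2.288*a + 7.4525)/(1.0*a^4 + 7.4*a^3 + 14.79*a^2 + 4.07*a + 0.3025)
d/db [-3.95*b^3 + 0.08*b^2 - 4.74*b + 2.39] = -11.85*b^2 + 0.16*b - 4.74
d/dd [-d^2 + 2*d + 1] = 2 - 2*d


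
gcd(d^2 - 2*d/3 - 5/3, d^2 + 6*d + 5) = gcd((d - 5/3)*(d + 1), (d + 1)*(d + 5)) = d + 1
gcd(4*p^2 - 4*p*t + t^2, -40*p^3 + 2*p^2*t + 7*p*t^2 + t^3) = 2*p - t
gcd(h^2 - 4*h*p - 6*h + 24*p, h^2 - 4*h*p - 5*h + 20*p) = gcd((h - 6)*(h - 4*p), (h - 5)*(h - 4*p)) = -h + 4*p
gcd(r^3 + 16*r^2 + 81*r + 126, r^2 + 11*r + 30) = r + 6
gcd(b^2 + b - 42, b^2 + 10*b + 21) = b + 7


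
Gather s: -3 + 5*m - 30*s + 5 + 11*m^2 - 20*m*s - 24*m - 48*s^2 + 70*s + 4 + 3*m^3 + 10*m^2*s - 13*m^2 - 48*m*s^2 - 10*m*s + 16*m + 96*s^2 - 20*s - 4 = 3*m^3 - 2*m^2 - 3*m + s^2*(48 - 48*m) + s*(10*m^2 - 30*m + 20) + 2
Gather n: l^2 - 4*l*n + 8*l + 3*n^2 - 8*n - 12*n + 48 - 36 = l^2 + 8*l + 3*n^2 + n*(-4*l - 20) + 12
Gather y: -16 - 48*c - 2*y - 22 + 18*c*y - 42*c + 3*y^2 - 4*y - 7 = -90*c + 3*y^2 + y*(18*c - 6) - 45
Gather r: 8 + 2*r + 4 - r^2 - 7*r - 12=-r^2 - 5*r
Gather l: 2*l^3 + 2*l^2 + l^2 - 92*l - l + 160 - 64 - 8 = 2*l^3 + 3*l^2 - 93*l + 88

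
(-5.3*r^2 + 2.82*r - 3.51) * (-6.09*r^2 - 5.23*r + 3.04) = 32.277*r^4 + 10.5452*r^3 - 9.4847*r^2 + 26.9301*r - 10.6704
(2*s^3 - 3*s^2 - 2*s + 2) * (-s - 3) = -2*s^4 - 3*s^3 + 11*s^2 + 4*s - 6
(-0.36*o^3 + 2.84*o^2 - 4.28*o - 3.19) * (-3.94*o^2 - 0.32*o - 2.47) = 1.4184*o^5 - 11.0744*o^4 + 16.8436*o^3 + 6.9234*o^2 + 11.5924*o + 7.8793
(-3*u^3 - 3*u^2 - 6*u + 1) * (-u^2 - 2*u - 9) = 3*u^5 + 9*u^4 + 39*u^3 + 38*u^2 + 52*u - 9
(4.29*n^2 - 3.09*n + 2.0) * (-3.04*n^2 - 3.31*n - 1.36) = -13.0416*n^4 - 4.8063*n^3 - 1.6865*n^2 - 2.4176*n - 2.72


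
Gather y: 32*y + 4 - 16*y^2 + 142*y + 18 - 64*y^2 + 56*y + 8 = -80*y^2 + 230*y + 30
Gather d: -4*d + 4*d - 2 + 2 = 0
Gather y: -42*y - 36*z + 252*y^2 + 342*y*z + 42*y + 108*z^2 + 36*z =252*y^2 + 342*y*z + 108*z^2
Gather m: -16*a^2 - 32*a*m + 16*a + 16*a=-16*a^2 - 32*a*m + 32*a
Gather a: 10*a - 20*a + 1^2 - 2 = -10*a - 1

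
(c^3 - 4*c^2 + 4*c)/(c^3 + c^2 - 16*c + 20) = c/(c + 5)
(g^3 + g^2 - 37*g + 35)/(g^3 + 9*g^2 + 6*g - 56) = (g^2 - 6*g + 5)/(g^2 + 2*g - 8)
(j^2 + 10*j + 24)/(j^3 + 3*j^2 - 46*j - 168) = 1/(j - 7)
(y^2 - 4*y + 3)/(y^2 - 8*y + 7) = (y - 3)/(y - 7)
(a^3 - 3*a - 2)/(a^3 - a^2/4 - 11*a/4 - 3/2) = 4*(a + 1)/(4*a + 3)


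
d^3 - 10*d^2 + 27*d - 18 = (d - 6)*(d - 3)*(d - 1)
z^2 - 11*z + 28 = (z - 7)*(z - 4)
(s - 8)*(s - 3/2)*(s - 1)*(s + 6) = s^4 - 9*s^3/2 - 83*s^2/2 + 117*s - 72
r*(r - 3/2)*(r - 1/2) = r^3 - 2*r^2 + 3*r/4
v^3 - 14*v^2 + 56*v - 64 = (v - 8)*(v - 4)*(v - 2)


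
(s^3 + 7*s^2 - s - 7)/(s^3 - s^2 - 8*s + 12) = (s^3 + 7*s^2 - s - 7)/(s^3 - s^2 - 8*s + 12)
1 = 1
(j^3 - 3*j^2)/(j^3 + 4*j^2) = (j - 3)/(j + 4)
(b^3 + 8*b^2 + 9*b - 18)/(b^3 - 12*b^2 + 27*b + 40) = (b^3 + 8*b^2 + 9*b - 18)/(b^3 - 12*b^2 + 27*b + 40)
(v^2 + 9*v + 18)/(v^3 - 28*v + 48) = (v + 3)/(v^2 - 6*v + 8)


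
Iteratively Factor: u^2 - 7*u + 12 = (u - 3)*(u - 4)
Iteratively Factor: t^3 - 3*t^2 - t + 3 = (t + 1)*(t^2 - 4*t + 3) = (t - 3)*(t + 1)*(t - 1)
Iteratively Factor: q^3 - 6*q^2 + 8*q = (q - 2)*(q^2 - 4*q) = (q - 4)*(q - 2)*(q)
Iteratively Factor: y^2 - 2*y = (y - 2)*(y)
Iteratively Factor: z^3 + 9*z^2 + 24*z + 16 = (z + 4)*(z^2 + 5*z + 4) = (z + 4)^2*(z + 1)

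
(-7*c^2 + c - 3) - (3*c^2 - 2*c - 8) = -10*c^2 + 3*c + 5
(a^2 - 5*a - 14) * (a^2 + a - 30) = a^4 - 4*a^3 - 49*a^2 + 136*a + 420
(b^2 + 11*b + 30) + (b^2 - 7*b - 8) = 2*b^2 + 4*b + 22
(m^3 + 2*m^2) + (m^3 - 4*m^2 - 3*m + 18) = 2*m^3 - 2*m^2 - 3*m + 18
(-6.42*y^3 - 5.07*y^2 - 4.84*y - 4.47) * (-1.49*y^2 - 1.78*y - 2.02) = 9.5658*y^5 + 18.9819*y^4 + 29.2046*y^3 + 25.5169*y^2 + 17.7334*y + 9.0294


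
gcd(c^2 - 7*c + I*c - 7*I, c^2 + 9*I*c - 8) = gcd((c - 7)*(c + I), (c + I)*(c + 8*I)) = c + I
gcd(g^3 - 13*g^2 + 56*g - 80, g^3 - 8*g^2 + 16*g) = g^2 - 8*g + 16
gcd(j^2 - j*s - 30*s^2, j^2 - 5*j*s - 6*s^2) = -j + 6*s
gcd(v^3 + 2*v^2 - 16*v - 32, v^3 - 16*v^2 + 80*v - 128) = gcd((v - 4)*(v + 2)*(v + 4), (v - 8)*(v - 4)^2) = v - 4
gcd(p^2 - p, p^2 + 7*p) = p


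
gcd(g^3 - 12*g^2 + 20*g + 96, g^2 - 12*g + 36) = g - 6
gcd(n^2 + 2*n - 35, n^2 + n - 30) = n - 5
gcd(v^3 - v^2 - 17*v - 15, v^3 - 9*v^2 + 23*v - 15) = v - 5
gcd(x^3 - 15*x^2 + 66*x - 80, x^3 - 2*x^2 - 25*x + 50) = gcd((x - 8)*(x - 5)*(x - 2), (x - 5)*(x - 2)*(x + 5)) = x^2 - 7*x + 10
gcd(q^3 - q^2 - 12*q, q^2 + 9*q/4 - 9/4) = q + 3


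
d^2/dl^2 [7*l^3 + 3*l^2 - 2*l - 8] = 42*l + 6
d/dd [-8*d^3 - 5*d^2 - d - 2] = -24*d^2 - 10*d - 1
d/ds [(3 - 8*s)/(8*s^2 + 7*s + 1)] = (64*s^2 - 48*s - 29)/(64*s^4 + 112*s^3 + 65*s^2 + 14*s + 1)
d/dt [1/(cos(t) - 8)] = sin(t)/(cos(t) - 8)^2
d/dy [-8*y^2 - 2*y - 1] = -16*y - 2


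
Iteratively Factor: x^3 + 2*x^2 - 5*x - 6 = (x - 2)*(x^2 + 4*x + 3) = (x - 2)*(x + 3)*(x + 1)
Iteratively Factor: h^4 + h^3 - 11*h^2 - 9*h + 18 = (h - 1)*(h^3 + 2*h^2 - 9*h - 18) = (h - 1)*(h + 3)*(h^2 - h - 6) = (h - 3)*(h - 1)*(h + 3)*(h + 2)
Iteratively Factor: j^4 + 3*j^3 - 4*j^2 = (j + 4)*(j^3 - j^2) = j*(j + 4)*(j^2 - j) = j*(j - 1)*(j + 4)*(j)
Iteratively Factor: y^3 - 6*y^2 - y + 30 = (y - 3)*(y^2 - 3*y - 10) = (y - 5)*(y - 3)*(y + 2)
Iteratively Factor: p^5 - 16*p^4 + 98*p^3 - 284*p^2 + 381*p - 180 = (p - 3)*(p^4 - 13*p^3 + 59*p^2 - 107*p + 60) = (p - 3)*(p - 1)*(p^3 - 12*p^2 + 47*p - 60) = (p - 3)^2*(p - 1)*(p^2 - 9*p + 20) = (p - 4)*(p - 3)^2*(p - 1)*(p - 5)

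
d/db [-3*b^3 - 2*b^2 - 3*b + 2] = -9*b^2 - 4*b - 3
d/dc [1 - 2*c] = -2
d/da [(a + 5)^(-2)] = -2/(a + 5)^3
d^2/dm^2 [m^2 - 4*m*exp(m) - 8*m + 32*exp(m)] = -4*m*exp(m) + 24*exp(m) + 2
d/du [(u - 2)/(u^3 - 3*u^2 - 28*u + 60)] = (1 - 2*u)/(u^4 - 2*u^3 - 59*u^2 + 60*u + 900)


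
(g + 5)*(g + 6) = g^2 + 11*g + 30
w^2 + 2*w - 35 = (w - 5)*(w + 7)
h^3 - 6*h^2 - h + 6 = (h - 6)*(h - 1)*(h + 1)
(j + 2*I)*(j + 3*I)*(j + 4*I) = j^3 + 9*I*j^2 - 26*j - 24*I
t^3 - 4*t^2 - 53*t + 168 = (t - 8)*(t - 3)*(t + 7)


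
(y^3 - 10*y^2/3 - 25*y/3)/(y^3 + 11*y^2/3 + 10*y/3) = (y - 5)/(y + 2)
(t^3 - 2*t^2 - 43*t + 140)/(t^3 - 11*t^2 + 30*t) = (t^2 + 3*t - 28)/(t*(t - 6))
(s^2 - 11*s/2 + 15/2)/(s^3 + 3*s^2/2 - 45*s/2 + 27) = (2*s - 5)/(2*s^2 + 9*s - 18)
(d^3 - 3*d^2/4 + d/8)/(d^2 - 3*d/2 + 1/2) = d*(4*d - 1)/(4*(d - 1))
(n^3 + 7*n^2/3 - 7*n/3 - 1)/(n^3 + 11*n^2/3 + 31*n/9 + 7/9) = 3*(n^2 + 2*n - 3)/(3*n^2 + 10*n + 7)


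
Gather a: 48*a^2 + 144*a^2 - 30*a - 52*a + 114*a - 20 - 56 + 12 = 192*a^2 + 32*a - 64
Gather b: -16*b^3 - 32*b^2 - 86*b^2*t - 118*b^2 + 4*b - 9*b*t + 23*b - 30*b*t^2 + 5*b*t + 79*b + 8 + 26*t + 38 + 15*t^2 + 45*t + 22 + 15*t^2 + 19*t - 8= -16*b^3 + b^2*(-86*t - 150) + b*(-30*t^2 - 4*t + 106) + 30*t^2 + 90*t + 60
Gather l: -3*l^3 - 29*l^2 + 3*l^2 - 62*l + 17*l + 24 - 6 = -3*l^3 - 26*l^2 - 45*l + 18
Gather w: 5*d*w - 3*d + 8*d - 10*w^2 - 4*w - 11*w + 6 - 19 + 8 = 5*d - 10*w^2 + w*(5*d - 15) - 5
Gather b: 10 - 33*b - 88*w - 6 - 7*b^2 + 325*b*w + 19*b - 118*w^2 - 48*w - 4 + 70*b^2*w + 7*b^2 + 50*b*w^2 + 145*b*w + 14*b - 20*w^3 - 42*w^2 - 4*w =70*b^2*w + b*(50*w^2 + 470*w) - 20*w^3 - 160*w^2 - 140*w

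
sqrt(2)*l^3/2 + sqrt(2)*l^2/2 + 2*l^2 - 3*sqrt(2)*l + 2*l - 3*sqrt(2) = (l - sqrt(2))*(l + 3*sqrt(2))*(sqrt(2)*l/2 + sqrt(2)/2)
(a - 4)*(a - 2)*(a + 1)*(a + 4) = a^4 - a^3 - 18*a^2 + 16*a + 32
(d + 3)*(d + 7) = d^2 + 10*d + 21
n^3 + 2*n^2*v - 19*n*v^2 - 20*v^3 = (n - 4*v)*(n + v)*(n + 5*v)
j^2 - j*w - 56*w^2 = (j - 8*w)*(j + 7*w)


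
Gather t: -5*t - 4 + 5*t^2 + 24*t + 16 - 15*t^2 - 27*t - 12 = -10*t^2 - 8*t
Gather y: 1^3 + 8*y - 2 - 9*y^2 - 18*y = -9*y^2 - 10*y - 1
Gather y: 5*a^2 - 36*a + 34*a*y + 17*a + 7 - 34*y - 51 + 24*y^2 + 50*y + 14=5*a^2 - 19*a + 24*y^2 + y*(34*a + 16) - 30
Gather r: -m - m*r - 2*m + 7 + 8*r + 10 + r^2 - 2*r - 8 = -3*m + r^2 + r*(6 - m) + 9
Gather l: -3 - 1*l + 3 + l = 0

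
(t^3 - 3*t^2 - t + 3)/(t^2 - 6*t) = (t^3 - 3*t^2 - t + 3)/(t*(t - 6))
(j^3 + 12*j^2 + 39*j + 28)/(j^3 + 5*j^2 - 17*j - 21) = (j + 4)/(j - 3)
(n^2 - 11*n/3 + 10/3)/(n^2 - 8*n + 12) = (n - 5/3)/(n - 6)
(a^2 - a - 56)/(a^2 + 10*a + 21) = (a - 8)/(a + 3)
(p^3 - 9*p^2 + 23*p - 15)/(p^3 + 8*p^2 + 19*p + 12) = (p^3 - 9*p^2 + 23*p - 15)/(p^3 + 8*p^2 + 19*p + 12)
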